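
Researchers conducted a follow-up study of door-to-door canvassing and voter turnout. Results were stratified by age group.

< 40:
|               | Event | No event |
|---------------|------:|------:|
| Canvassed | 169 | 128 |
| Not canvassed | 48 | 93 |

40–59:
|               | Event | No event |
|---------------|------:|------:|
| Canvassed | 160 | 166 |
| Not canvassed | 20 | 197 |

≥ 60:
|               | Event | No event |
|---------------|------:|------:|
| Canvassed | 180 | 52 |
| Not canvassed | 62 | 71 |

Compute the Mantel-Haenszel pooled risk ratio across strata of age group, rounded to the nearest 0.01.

RR_MH = Σ(aᵢ·n₀ᵢ/nᵢ) / Σ(cᵢ·n₁ᵢ/nᵢ), with n₁ᵢ = aᵢ+bᵢ (exposed), n₀ᵢ = cᵢ+dᵢ (unexposed), nᵢ = n₁ᵢ+n₀ᵢ.
Stratum 1 (< 40): n₁ = 297, n₀ = 141, n = 438; a·n₀/n = 169·141/438 = 54.4041; c·n₁/n = 48·297/438 = 32.5479
Stratum 2 (40–59): n₁ = 326, n₀ = 217, n = 543; a·n₀/n = 160·217/543 = 63.9411; c·n₁/n = 20·326/543 = 12.0074
Stratum 3 (≥ 60): n₁ = 232, n₀ = 133, n = 365; a·n₀/n = 180·133/365 = 65.5890; c·n₁/n = 62·232/365 = 39.4082
RR_MH = (54.4041 + 63.9411 + 65.5890) / (32.5479 + 12.0074 + 39.4082) = 183.9342 / 83.9635 = 2.19064

2.19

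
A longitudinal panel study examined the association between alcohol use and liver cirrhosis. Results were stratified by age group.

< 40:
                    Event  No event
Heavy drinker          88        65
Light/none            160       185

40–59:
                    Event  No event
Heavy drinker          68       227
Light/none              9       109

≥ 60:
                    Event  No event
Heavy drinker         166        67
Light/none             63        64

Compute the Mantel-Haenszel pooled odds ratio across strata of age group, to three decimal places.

OR_MH = Σ(aᵢdᵢ/nᵢ) / Σ(bᵢcᵢ/nᵢ), where nᵢ is the stratum total.
Stratum 1 (< 40): n = 498; a·d/n = 88·185/498 = 32.6908; b·c/n = 65·160/498 = 20.8835
Stratum 2 (40–59): n = 413; a·d/n = 68·109/413 = 17.9467; b·c/n = 227·9/413 = 4.9467
Stratum 3 (≥ 60): n = 360; a·d/n = 166·64/360 = 29.5111; b·c/n = 67·63/360 = 11.7250
OR_MH = (32.6908 + 17.9467 + 29.5111) / (20.8835 + 4.9467 + 11.7250) = 80.1486 / 37.5553 = 2.13415

2.134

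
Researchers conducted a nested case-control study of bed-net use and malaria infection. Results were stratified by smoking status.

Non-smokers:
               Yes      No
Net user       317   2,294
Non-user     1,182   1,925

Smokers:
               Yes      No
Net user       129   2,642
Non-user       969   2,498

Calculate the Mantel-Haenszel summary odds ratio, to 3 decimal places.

OR_MH = Σ(aᵢdᵢ/nᵢ) / Σ(bᵢcᵢ/nᵢ), where nᵢ is the stratum total.
Stratum 1 (Non-smokers): n = 5718; a·d/n = 317·1925/5718 = 106.7200; b·c/n = 2294·1182/5718 = 474.2057
Stratum 2 (Smokers): n = 6238; a·d/n = 129·2498/6238 = 51.6579; b·c/n = 2642·969/6238 = 410.4037
OR_MH = (106.7200 + 51.6579) / (474.2057 + 410.4037) = 158.3779 / 884.6093 = 0.17904

0.179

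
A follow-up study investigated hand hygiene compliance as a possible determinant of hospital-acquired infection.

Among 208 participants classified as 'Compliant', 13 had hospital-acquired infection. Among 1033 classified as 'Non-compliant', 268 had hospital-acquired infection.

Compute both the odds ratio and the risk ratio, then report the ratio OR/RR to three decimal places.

0.790

From the description: a = 13, b = 195, c = 268, d = 765.
OR = (13·765)/(195·268) = 9945/52260 = 0.19030
Risk in exposed = 13/208 = 0.06250; risk in unexposed = 268/1033 = 0.25944; RR = 0.24090
OR/RR = 0.19030 / 0.24090 = 0.78993
The outcome is not rare, so the OR lies further from 1 than the RR.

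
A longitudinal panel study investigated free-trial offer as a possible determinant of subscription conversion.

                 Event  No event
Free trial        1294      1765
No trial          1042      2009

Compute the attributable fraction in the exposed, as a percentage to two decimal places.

19.26

Cells: a = 1294, b = 1765, c = 1042, d = 2009.
Risk in exposed = 1294/3059 = 0.42301; risk in unexposed = 1042/3051 = 0.34153.
RR = 0.42301/0.34153 = 1.23859
AR% = (RR − 1)/RR × 100 = (1.23859 − 1)/1.23859 × 100 = 19.2634%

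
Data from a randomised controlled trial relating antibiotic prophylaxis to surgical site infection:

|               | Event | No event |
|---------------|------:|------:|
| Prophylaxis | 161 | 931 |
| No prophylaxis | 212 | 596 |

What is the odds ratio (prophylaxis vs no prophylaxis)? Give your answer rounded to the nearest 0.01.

Cells: a = 161, b = 931, c = 212, d = 596.
OR = (a·d)/(b·c) = (161 × 596) / (931 × 212) = 95956 / 197372 = 0.48617
Exposure is associated with lower odds of surgical site infection (OR = 0.49 < 1).

0.49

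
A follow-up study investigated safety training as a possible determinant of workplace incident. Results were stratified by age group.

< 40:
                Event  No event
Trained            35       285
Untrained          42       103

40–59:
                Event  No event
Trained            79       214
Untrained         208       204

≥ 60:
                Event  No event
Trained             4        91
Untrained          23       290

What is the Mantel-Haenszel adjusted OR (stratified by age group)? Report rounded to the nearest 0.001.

0.356

OR_MH = Σ(aᵢdᵢ/nᵢ) / Σ(bᵢcᵢ/nᵢ), where nᵢ is the stratum total.
Stratum 1 (< 40): n = 465; a·d/n = 35·103/465 = 7.7527; b·c/n = 285·42/465 = 25.7419
Stratum 2 (40–59): n = 705; a·d/n = 79·204/705 = 22.8596; b·c/n = 214·208/705 = 63.1376
Stratum 3 (≥ 60): n = 408; a·d/n = 4·290/408 = 2.8431; b·c/n = 91·23/408 = 5.1299
OR_MH = (7.7527 + 22.8596 + 2.8431) / (25.7419 + 63.1376 + 5.1299) = 33.4554 / 94.0094 = 0.35587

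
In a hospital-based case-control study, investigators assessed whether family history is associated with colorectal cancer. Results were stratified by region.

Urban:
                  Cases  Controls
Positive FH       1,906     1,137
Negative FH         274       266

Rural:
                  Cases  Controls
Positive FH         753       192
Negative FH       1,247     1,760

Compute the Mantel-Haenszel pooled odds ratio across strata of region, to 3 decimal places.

OR_MH = Σ(aᵢdᵢ/nᵢ) / Σ(bᵢcᵢ/nᵢ), where nᵢ is the stratum total.
Stratum 1 (Urban): n = 3583; a·d/n = 1906·266/3583 = 141.5004; b·c/n = 1137·274/3583 = 86.9489
Stratum 2 (Rural): n = 3952; a·d/n = 753·1760/3952 = 335.3441; b·c/n = 192·1247/3952 = 60.5830
OR_MH = (141.5004 + 335.3441) / (86.9489 + 60.5830) = 476.8445 / 147.5319 = 3.23214

3.232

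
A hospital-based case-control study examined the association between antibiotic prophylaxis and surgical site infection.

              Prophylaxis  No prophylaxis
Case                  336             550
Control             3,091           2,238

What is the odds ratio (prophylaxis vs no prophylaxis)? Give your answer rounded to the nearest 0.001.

0.442

Reading the table with exposure as columns: a = 336 (Prophylaxis, case), b = 3091 (Prophylaxis, non-case), c = 550 (No prophylaxis, case), d = 2238.
OR = (a·d)/(b·c) = (336 × 2238) / (3091 × 550) = 751968 / 1700050 = 0.44232
Exposure is associated with lower odds of surgical site infection (OR = 0.44 < 1).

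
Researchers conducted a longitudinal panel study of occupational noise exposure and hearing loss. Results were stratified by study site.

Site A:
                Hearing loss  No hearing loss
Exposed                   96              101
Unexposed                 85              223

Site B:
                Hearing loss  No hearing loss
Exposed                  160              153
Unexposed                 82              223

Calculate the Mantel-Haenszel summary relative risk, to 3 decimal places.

RR_MH = Σ(aᵢ·n₀ᵢ/nᵢ) / Σ(cᵢ·n₁ᵢ/nᵢ), with n₁ᵢ = aᵢ+bᵢ (exposed), n₀ᵢ = cᵢ+dᵢ (unexposed), nᵢ = n₁ᵢ+n₀ᵢ.
Stratum 1 (Site A): n₁ = 197, n₀ = 308, n = 505; a·n₀/n = 96·308/505 = 58.5505; c·n₁/n = 85·197/505 = 33.1584
Stratum 2 (Site B): n₁ = 313, n₀ = 305, n = 618; a·n₀/n = 160·305/618 = 78.9644; c·n₁/n = 82·313/618 = 41.5307
RR_MH = (58.5505 + 78.9644) / (33.1584 + 41.5307) = 137.5149 / 74.6892 = 1.84116

1.841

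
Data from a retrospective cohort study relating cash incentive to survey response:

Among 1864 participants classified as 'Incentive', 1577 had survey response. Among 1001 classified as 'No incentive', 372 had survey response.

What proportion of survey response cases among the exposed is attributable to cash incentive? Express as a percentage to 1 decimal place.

From the description: a = 1577, b = 287, c = 372, d = 629.
Risk in exposed = 1577/1864 = 0.84603; risk in unexposed = 372/1001 = 0.37163.
RR = 0.84603/0.37163 = 2.27655
AR% = (RR − 1)/RR × 100 = (2.27655 − 1)/2.27655 × 100 = 56.0739%

56.1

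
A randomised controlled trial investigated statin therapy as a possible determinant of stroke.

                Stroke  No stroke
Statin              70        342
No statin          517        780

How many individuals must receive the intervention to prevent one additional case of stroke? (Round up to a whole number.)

Risk in treated group = 70/412 = 0.16990; risk in control = 517/1297 = 0.39861.
Absolute risk reduction = 0.39861 − 0.16990 = 0.22871
NNT = 1 / ARR = 1 / 0.22871 = 4.372 → round up → 5

5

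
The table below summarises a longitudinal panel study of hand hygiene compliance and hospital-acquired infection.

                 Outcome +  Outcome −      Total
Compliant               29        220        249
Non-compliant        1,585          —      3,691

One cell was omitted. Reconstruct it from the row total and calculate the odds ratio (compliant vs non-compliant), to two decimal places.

0.18

The missing cell is in the unexposed row: 3691 − 1585 = 2106.
So a = 29, b = 220, c = 1585, d = 2106.
OR = (a·d)/(b·c) = (29 × 2106) / (220 × 1585) = 61074 / 348700 = 0.17515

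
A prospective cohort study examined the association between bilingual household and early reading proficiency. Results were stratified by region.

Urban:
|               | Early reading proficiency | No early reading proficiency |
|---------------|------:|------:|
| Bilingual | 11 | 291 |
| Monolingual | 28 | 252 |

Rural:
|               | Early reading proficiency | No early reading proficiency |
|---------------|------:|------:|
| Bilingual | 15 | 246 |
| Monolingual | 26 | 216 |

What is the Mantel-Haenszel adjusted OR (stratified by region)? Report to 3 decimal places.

0.419

OR_MH = Σ(aᵢdᵢ/nᵢ) / Σ(bᵢcᵢ/nᵢ), where nᵢ is the stratum total.
Stratum 1 (Urban): n = 582; a·d/n = 11·252/582 = 4.7629; b·c/n = 291·28/582 = 14.0000
Stratum 2 (Rural): n = 503; a·d/n = 15·216/503 = 6.4414; b·c/n = 246·26/503 = 12.7157
OR_MH = (4.7629 + 6.4414) / (14.0000 + 12.7157) = 11.2042 / 26.7157 = 0.41939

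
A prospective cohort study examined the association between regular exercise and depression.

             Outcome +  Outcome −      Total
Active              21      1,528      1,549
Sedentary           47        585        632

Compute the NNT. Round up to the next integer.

Risk in treated group = 21/1549 = 0.01356; risk in control = 47/632 = 0.07437.
Absolute risk reduction = 0.07437 − 0.01356 = 0.06081
NNT = 1 / ARR = 1 / 0.06081 = 16.445 → round up → 17

17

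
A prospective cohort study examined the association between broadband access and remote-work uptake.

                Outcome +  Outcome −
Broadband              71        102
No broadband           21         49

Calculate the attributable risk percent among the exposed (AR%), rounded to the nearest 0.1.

26.9

Cells: a = 71, b = 102, c = 21, d = 49.
Risk in exposed = 71/173 = 0.41040; risk in unexposed = 21/70 = 0.30000.
RR = 0.41040/0.30000 = 1.36802
AR% = (RR − 1)/RR × 100 = (1.36802 − 1)/1.36802 × 100 = 26.9014%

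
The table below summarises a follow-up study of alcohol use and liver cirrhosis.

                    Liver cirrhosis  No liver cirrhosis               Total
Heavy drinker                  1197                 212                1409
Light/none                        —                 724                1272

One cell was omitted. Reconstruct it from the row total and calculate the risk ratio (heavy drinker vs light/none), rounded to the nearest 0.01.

The missing cell is in the unexposed row: 1272 − 724 = 548.
So a = 1197, b = 212, c = 548, d = 724.
RR = [a/(a+b)] / [c/(c+d)] = (1197/1409) / (548/1272) = 0.84954/0.43082 = 1.97192

1.97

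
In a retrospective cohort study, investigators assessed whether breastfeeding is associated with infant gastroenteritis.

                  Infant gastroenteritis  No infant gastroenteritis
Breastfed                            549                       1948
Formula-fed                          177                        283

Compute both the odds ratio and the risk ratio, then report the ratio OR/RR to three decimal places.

0.789

Cells: a = 549, b = 1948, c = 177, d = 283.
OR = (549·283)/(1948·177) = 155367/344796 = 0.45061
Risk in exposed = 549/2497 = 0.21986; risk in unexposed = 177/460 = 0.38478; RR = 0.57140
OR/RR = 0.45061 / 0.57140 = 0.78860
The outcome is not rare, so the OR lies further from 1 than the RR.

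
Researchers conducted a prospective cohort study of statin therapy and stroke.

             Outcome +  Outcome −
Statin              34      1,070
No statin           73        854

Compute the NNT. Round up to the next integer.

21

Risk in treated group = 34/1104 = 0.03080; risk in control = 73/927 = 0.07875.
Absolute risk reduction = 0.07875 − 0.03080 = 0.04795
NNT = 1 / ARR = 1 / 0.04795 = 20.854 → round up → 21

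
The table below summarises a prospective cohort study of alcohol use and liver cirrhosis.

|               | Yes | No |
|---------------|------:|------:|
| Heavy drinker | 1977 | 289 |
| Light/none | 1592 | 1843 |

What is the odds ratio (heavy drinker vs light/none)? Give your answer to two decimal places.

Cells: a = 1977, b = 289, c = 1592, d = 1843.
OR = (a·d)/(b·c) = (1977 × 1843) / (289 × 1592) = 3643611 / 460088 = 7.91938
The odds of liver cirrhosis are about 7.92 times as high in the heavy drinker group.

7.92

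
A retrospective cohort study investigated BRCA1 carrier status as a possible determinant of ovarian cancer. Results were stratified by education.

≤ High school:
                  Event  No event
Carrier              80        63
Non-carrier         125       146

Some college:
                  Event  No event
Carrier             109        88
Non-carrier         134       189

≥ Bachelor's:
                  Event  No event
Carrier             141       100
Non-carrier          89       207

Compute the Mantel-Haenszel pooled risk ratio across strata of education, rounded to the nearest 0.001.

1.477

RR_MH = Σ(aᵢ·n₀ᵢ/nᵢ) / Σ(cᵢ·n₁ᵢ/nᵢ), with n₁ᵢ = aᵢ+bᵢ (exposed), n₀ᵢ = cᵢ+dᵢ (unexposed), nᵢ = n₁ᵢ+n₀ᵢ.
Stratum 1 (≤ High school): n₁ = 143, n₀ = 271, n = 414; a·n₀/n = 80·271/414 = 52.3671; c·n₁/n = 125·143/414 = 43.1763
Stratum 2 (Some college): n₁ = 197, n₀ = 323, n = 520; a·n₀/n = 109·323/520 = 67.7058; c·n₁/n = 134·197/520 = 50.7654
Stratum 3 (≥ Bachelor's): n₁ = 241, n₀ = 296, n = 537; a·n₀/n = 141·296/537 = 77.7207; c·n₁/n = 89·241/537 = 39.9423
RR_MH = (52.3671 + 67.7058 + 77.7207) / (43.1763 + 50.7654 + 39.9423) = 197.7936 / 133.8840 = 1.47735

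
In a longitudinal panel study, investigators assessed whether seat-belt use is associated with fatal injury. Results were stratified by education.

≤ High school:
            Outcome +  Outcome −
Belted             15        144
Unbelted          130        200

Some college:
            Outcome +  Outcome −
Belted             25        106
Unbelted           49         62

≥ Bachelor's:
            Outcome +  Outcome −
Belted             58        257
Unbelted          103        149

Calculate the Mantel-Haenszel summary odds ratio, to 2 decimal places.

0.26

OR_MH = Σ(aᵢdᵢ/nᵢ) / Σ(bᵢcᵢ/nᵢ), where nᵢ is the stratum total.
Stratum 1 (≤ High school): n = 489; a·d/n = 15·200/489 = 6.1350; b·c/n = 144·130/489 = 38.2822
Stratum 2 (Some college): n = 242; a·d/n = 25·62/242 = 6.4050; b·c/n = 106·49/242 = 21.4628
Stratum 3 (≥ Bachelor's): n = 567; a·d/n = 58·149/567 = 15.2416; b·c/n = 257·103/567 = 46.6861
OR_MH = (6.1350 + 6.4050 + 15.2416) / (38.2822 + 21.4628 + 46.6861) = 27.7816 / 106.4311 = 0.26103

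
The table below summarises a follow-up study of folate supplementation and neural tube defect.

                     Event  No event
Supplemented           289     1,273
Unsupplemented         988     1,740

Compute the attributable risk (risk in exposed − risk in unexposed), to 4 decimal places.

-0.1772

Cells: a = 289, b = 1273, c = 988, d = 1740.
Risk in exposed = 289/1562 = 0.185019; risk in unexposed = 988/2728 = 0.362170.
Risk difference = 0.185019 − 0.362170 = -0.177151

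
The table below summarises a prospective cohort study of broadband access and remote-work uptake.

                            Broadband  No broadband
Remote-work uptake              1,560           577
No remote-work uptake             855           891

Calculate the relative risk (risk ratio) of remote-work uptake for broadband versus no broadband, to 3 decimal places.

Reading the table with exposure as columns: a = 1560 (Broadband, case), b = 855 (Broadband, non-case), c = 577 (No broadband, case), d = 891.
Risk in exposed = 1560/2415 = 0.64596; risk in unexposed = 577/1468 = 0.39305.
RR = 0.64596 / 0.39305 = 1.64345
The risk among the exposed is 1.64 times that among the unexposed.

1.643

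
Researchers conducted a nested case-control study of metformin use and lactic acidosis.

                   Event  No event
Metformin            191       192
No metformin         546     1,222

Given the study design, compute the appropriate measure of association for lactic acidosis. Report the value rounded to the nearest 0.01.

2.23

Cells: a = 191, b = 192, c = 546, d = 1222.
This is a nested case-control study: participants were sampled on outcome status, so risks in the source population cannot be estimated directly — relative risk is not valid here. The odds ratio is the appropriate measure.
OR = (a·d)/(b·c) = (191 × 1222) / (192 × 546) = 233402 / 104832 = 2.22644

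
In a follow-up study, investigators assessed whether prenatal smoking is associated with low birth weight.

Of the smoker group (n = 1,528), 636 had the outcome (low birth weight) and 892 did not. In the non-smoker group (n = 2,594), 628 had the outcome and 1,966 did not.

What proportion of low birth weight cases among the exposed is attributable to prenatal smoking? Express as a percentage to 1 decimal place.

41.8

From the description: a = 636, b = 892, c = 628, d = 1966.
Risk in exposed = 636/1528 = 0.41623; risk in unexposed = 628/2594 = 0.24210.
RR = 0.41623/0.24210 = 1.71927
AR% = (RR − 1)/RR × 100 = (1.71927 − 1)/1.71927 × 100 = 41.8358%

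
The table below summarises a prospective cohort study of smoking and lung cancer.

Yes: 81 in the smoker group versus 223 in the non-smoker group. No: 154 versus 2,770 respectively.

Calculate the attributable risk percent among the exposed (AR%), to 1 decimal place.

From the description: a = 81, b = 154, c = 223, d = 2770.
Risk in exposed = 81/235 = 0.34468; risk in unexposed = 223/2993 = 0.07451.
RR = 0.34468/0.07451 = 4.62614
AR% = (RR − 1)/RR × 100 = (4.62614 − 1)/4.62614 × 100 = 78.3837%

78.4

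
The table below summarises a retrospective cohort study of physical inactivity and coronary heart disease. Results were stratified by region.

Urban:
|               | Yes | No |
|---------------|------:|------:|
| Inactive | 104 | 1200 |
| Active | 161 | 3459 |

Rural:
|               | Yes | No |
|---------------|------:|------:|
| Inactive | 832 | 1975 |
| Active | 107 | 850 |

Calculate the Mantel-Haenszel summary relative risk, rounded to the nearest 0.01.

RR_MH = Σ(aᵢ·n₀ᵢ/nᵢ) / Σ(cᵢ·n₁ᵢ/nᵢ), with n₁ᵢ = aᵢ+bᵢ (exposed), n₀ᵢ = cᵢ+dᵢ (unexposed), nᵢ = n₁ᵢ+n₀ᵢ.
Stratum 1 (Urban): n₁ = 1304, n₀ = 3620, n = 4924; a·n₀/n = 104·3620/4924 = 76.4582; c·n₁/n = 161·1304/4924 = 42.6369
Stratum 2 (Rural): n₁ = 2807, n₀ = 957, n = 3764; a·n₀/n = 832·957/3764 = 211.5367; c·n₁/n = 107·2807/3764 = 79.7952
RR_MH = (76.4582 + 211.5367) / (42.6369 + 79.7952) = 287.9948 / 122.4320 = 2.35228

2.35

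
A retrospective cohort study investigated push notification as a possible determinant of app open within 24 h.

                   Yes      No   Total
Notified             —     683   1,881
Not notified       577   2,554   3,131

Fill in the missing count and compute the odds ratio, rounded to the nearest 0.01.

The missing cell is in the exposed row: 1881 − 683 = 1198.
So a = 1198, b = 683, c = 577, d = 2554.
OR = (a·d)/(b·c) = (1198 × 2554) / (683 × 577) = 3059692 / 394091 = 7.76392

7.76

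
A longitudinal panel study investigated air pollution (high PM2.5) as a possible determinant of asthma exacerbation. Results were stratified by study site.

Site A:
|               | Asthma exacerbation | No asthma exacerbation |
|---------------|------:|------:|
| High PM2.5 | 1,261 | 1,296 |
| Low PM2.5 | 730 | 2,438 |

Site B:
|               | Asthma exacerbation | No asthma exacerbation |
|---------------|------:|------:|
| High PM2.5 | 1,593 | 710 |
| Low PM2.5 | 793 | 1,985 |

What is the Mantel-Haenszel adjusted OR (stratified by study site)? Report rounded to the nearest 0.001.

4.200

OR_MH = Σ(aᵢdᵢ/nᵢ) / Σ(bᵢcᵢ/nᵢ), where nᵢ is the stratum total.
Stratum 1 (Site A): n = 5725; a·d/n = 1261·2438/5725 = 536.9988; b·c/n = 1296·730/5725 = 165.2541
Stratum 2 (Site B): n = 5081; a·d/n = 1593·1985/5081 = 622.3391; b·c/n = 710·793/5081 = 110.8109
OR_MH = (536.9988 + 622.3391) / (165.2541 + 110.8109) = 1159.3379 / 276.0650 = 4.19951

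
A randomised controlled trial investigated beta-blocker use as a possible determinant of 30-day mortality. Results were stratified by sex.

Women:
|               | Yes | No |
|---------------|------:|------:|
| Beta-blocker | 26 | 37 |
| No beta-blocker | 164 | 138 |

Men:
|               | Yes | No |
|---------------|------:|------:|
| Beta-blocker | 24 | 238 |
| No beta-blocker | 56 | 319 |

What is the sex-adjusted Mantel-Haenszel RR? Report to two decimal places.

RR_MH = Σ(aᵢ·n₀ᵢ/nᵢ) / Σ(cᵢ·n₁ᵢ/nᵢ), with n₁ᵢ = aᵢ+bᵢ (exposed), n₀ᵢ = cᵢ+dᵢ (unexposed), nᵢ = n₁ᵢ+n₀ᵢ.
Stratum 1 (Women): n₁ = 63, n₀ = 302, n = 365; a·n₀/n = 26·302/365 = 21.5123; c·n₁/n = 164·63/365 = 28.3068
Stratum 2 (Men): n₁ = 262, n₀ = 375, n = 637; a·n₀/n = 24·375/637 = 14.1287; c·n₁/n = 56·262/637 = 23.0330
RR_MH = (21.5123 + 14.1287) / (28.3068 + 23.0330) = 35.6411 / 51.3398 = 0.69422

0.69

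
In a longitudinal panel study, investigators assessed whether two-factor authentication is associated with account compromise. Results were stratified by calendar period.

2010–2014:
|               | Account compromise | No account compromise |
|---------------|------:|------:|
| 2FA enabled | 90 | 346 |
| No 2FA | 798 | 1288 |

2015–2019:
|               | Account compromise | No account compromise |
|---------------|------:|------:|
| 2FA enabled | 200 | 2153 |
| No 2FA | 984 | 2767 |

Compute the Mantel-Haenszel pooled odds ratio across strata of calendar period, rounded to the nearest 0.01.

OR_MH = Σ(aᵢdᵢ/nᵢ) / Σ(bᵢcᵢ/nᵢ), where nᵢ is the stratum total.
Stratum 1 (2010–2014): n = 2522; a·d/n = 90·1288/2522 = 45.9635; b·c/n = 346·798/2522 = 109.4798
Stratum 2 (2015–2019): n = 6104; a·d/n = 200·2767/6104 = 90.6619; b·c/n = 2153·984/6104 = 347.0760
OR_MH = (45.9635 + 90.6619) / (109.4798 + 347.0760) = 136.6254 / 456.5558 = 0.29925

0.30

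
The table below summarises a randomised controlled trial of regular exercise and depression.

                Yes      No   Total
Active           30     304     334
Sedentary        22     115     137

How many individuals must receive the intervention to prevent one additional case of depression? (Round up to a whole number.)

Risk in treated group = 30/334 = 0.08982; risk in control = 22/137 = 0.16058.
Absolute risk reduction = 0.16058 − 0.08982 = 0.07076
NNT = 1 / ARR = 1 / 0.07076 = 14.132 → round up → 15

15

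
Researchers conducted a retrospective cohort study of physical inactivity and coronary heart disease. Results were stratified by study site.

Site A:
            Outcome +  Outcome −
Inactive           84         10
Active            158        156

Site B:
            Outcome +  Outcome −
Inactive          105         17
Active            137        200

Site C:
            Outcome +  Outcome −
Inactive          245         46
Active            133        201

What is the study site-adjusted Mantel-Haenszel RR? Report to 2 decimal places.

RR_MH = Σ(aᵢ·n₀ᵢ/nᵢ) / Σ(cᵢ·n₁ᵢ/nᵢ), with n₁ᵢ = aᵢ+bᵢ (exposed), n₀ᵢ = cᵢ+dᵢ (unexposed), nᵢ = n₁ᵢ+n₀ᵢ.
Stratum 1 (Site A): n₁ = 94, n₀ = 314, n = 408; a·n₀/n = 84·314/408 = 64.6471; c·n₁/n = 158·94/408 = 36.4020
Stratum 2 (Site B): n₁ = 122, n₀ = 337, n = 459; a·n₀/n = 105·337/459 = 77.0915; c·n₁/n = 137·122/459 = 36.4139
Stratum 3 (Site C): n₁ = 291, n₀ = 334, n = 625; a·n₀/n = 245·334/625 = 130.9280; c·n₁/n = 133·291/625 = 61.9248
RR_MH = (64.6471 + 77.0915 + 130.9280) / (36.4020 + 36.4139 + 61.9248) = 272.6666 / 134.7407 = 2.02364

2.02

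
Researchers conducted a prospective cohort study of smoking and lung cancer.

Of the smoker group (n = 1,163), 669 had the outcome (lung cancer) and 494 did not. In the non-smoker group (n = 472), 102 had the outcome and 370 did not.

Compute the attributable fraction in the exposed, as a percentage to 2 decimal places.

From the description: a = 669, b = 494, c = 102, d = 370.
Risk in exposed = 669/1163 = 0.57524; risk in unexposed = 102/472 = 0.21610.
RR = 0.57524/0.21610 = 2.66188
AR% = (RR − 1)/RR × 100 = (2.66188 − 1)/2.66188 × 100 = 62.4325%

62.43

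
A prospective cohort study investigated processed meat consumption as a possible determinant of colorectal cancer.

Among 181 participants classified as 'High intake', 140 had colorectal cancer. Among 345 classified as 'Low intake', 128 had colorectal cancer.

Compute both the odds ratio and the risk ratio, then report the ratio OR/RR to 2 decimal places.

From the description: a = 140, b = 41, c = 128, d = 217.
OR = (140·217)/(41·128) = 30380/5248 = 5.78887
Risk in exposed = 140/181 = 0.77348; risk in unexposed = 128/345 = 0.37101; RR = 2.08477
OR/RR = 5.78887 / 2.08477 = 2.77674
The outcome is not rare, so the OR lies further from 1 than the RR.

2.78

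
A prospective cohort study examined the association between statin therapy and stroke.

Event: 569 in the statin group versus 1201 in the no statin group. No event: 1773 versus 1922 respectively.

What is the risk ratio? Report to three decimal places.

From the description: a = 569, b = 1773, c = 1201, d = 1922.
Risk in exposed = 569/2342 = 0.24295; risk in unexposed = 1201/3123 = 0.38457.
RR = 0.24295 / 0.38457 = 0.63176
The risk is 37% lower among the exposed than among the unexposed.

0.632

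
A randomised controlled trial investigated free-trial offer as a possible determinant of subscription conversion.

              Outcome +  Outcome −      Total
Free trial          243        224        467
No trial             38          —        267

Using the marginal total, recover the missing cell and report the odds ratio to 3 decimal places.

6.537

The missing cell is in the unexposed row: 267 − 38 = 229.
So a = 243, b = 224, c = 38, d = 229.
OR = (a·d)/(b·c) = (243 × 229) / (224 × 38) = 55647 / 8512 = 6.53748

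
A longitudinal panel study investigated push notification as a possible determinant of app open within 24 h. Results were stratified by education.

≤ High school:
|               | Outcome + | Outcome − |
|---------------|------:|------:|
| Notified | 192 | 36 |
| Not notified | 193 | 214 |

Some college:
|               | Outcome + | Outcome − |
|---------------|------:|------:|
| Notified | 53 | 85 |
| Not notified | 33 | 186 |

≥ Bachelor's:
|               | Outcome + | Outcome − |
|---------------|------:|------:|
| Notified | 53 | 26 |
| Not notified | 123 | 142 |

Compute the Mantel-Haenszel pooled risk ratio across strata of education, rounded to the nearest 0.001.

1.781

RR_MH = Σ(aᵢ·n₀ᵢ/nᵢ) / Σ(cᵢ·n₁ᵢ/nᵢ), with n₁ᵢ = aᵢ+bᵢ (exposed), n₀ᵢ = cᵢ+dᵢ (unexposed), nᵢ = n₁ᵢ+n₀ᵢ.
Stratum 1 (≤ High school): n₁ = 228, n₀ = 407, n = 635; a·n₀/n = 192·407/635 = 123.0614; c·n₁/n = 193·228/635 = 69.2976
Stratum 2 (Some college): n₁ = 138, n₀ = 219, n = 357; a·n₀/n = 53·219/357 = 32.5126; c·n₁/n = 33·138/357 = 12.7563
Stratum 3 (≥ Bachelor's): n₁ = 79, n₀ = 265, n = 344; a·n₀/n = 53·265/344 = 40.8285; c·n₁/n = 123·79/344 = 28.2471
RR_MH = (123.0614 + 32.5126 + 40.8285) / (69.2976 + 12.7563 + 28.2471) = 196.4025 / 110.3010 = 1.78060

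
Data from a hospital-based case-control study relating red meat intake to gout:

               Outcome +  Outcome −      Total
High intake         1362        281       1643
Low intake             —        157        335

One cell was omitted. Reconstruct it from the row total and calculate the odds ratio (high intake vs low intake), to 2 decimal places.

4.28

The missing cell is in the unexposed row: 335 − 157 = 178.
So a = 1362, b = 281, c = 178, d = 157.
OR = (a·d)/(b·c) = (1362 × 157) / (281 × 178) = 213834 / 50018 = 4.27514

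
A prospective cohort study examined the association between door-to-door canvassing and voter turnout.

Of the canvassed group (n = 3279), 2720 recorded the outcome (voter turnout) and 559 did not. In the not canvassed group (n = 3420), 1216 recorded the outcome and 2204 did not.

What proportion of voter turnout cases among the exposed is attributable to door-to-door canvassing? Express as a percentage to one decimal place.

From the description: a = 2720, b = 559, c = 1216, d = 2204.
Risk in exposed = 2720/3279 = 0.82952; risk in unexposed = 1216/3420 = 0.35556.
RR = 0.82952/0.35556 = 2.33303
AR% = (RR − 1)/RR × 100 = (2.33303 − 1)/2.33303 × 100 = 57.1373%

57.1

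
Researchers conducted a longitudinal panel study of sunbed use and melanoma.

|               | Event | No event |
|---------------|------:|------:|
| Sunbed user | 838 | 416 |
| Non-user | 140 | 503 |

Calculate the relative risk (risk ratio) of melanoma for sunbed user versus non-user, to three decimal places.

3.069

Cells: a = 838, b = 416, c = 140, d = 503.
Risk in exposed = 838/1254 = 0.66826; risk in unexposed = 140/643 = 0.21773.
RR = 0.66826 / 0.21773 = 3.06923
The risk among the exposed is 3.07 times that among the unexposed.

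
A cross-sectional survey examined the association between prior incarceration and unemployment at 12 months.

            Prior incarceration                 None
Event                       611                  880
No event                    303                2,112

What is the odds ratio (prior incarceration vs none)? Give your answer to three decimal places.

4.840

Reading the table with exposure as columns: a = 611 (Prior incarceration, case), b = 303 (Prior incarceration, non-case), c = 880 (None, case), d = 2112.
OR = (a·d)/(b·c) = (611 × 2112) / (303 × 880) = 1290432 / 266640 = 4.83960
The odds of unemployment at 12 months are about 4.84 times as high in the prior incarceration group.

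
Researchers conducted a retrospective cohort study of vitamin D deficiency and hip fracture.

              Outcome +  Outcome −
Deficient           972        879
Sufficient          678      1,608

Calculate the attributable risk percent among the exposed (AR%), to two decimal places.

Cells: a = 972, b = 879, c = 678, d = 1608.
Risk in exposed = 972/1851 = 0.52512; risk in unexposed = 678/2286 = 0.29659.
RR = 0.52512/0.29659 = 1.77054
AR% = (RR − 1)/RR × 100 = (1.77054 − 1)/1.77054 × 100 = 43.5201%

43.52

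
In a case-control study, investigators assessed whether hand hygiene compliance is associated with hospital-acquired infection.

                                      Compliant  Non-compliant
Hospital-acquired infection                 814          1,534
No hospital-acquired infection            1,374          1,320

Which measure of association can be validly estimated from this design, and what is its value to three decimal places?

Reading the table with exposure as columns: a = 814 (Compliant, case), b = 1374 (Compliant, non-case), c = 1534 (Non-compliant, case), d = 1320.
This is a case-control study: participants were sampled on outcome status, so risks in the source population cannot be estimated directly — relative risk is not valid here. The odds ratio is the appropriate measure.
OR = (a·d)/(b·c) = (814 × 1320) / (1374 × 1534) = 1074480 / 2107716 = 0.50978

0.510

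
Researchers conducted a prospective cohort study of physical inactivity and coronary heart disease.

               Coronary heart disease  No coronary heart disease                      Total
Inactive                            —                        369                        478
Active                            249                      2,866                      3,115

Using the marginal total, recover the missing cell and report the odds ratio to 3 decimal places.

3.400

The missing cell is in the exposed row: 478 − 369 = 109.
So a = 109, b = 369, c = 249, d = 2866.
OR = (a·d)/(b·c) = (109 × 2866) / (369 × 249) = 312394 / 91881 = 3.39998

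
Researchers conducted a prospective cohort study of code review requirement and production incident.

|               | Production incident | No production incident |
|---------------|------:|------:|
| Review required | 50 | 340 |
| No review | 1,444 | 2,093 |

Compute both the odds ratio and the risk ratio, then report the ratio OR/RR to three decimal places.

Cells: a = 50, b = 340, c = 1444, d = 2093.
OR = (50·2093)/(340·1444) = 104650/490960 = 0.21315
Risk in exposed = 50/390 = 0.12821; risk in unexposed = 1444/3537 = 0.40826; RR = 0.31403
OR/RR = 0.21315 / 0.31403 = 0.67877
The outcome is not rare, so the OR lies further from 1 than the RR.

0.679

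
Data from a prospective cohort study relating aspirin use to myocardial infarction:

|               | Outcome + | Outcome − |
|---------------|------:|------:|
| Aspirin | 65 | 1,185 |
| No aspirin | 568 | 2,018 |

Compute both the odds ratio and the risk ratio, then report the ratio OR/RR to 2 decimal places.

Cells: a = 65, b = 1185, c = 568, d = 2018.
OR = (65·2018)/(1185·568) = 131170/673080 = 0.19488
Risk in exposed = 65/1250 = 0.05200; risk in unexposed = 568/2586 = 0.21964; RR = 0.23675
OR/RR = 0.19488 / 0.23675 = 0.82316
The outcome is not rare, so the OR lies further from 1 than the RR.

0.82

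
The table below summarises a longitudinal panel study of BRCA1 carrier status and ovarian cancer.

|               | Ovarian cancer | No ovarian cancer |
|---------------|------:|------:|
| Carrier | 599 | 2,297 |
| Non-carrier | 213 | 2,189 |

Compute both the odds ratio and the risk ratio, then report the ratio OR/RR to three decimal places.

Cells: a = 599, b = 2297, c = 213, d = 2189.
OR = (599·2189)/(2297·213) = 1311211/489261 = 2.67998
Risk in exposed = 599/2896 = 0.20684; risk in unexposed = 213/2402 = 0.08868; RR = 2.33250
OR/RR = 2.67998 / 2.33250 = 1.14897
The outcome is not rare, so the OR lies further from 1 than the RR.

1.149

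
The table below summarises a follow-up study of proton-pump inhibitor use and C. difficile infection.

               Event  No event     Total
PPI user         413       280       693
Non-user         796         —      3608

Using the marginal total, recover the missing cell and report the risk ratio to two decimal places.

The missing cell is in the unexposed row: 3608 − 796 = 2812.
So a = 413, b = 280, c = 796, d = 2812.
RR = [a/(a+b)] / [c/(c+d)] = (413/693) / (796/3608) = 0.59596/0.22062 = 2.70128

2.70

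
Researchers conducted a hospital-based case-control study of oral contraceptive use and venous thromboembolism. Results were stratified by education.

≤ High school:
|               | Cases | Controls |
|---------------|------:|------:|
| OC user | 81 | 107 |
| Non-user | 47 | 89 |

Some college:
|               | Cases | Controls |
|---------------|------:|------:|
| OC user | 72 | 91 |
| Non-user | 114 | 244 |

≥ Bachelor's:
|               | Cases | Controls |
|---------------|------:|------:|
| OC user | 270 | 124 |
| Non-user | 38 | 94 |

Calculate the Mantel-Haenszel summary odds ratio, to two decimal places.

OR_MH = Σ(aᵢdᵢ/nᵢ) / Σ(bᵢcᵢ/nᵢ), where nᵢ is the stratum total.
Stratum 1 (≤ High school): n = 324; a·d/n = 81·89/324 = 22.2500; b·c/n = 107·47/324 = 15.5216
Stratum 2 (Some college): n = 521; a·d/n = 72·244/521 = 33.7198; b·c/n = 91·114/521 = 19.9117
Stratum 3 (≥ Bachelor's): n = 526; a·d/n = 270·94/526 = 48.2510; b·c/n = 124·38/526 = 8.9582
OR_MH = (22.2500 + 33.7198 + 48.2510) / (15.5216 + 19.9117 + 8.9582) = 104.2207 / 44.3915 = 2.34776

2.35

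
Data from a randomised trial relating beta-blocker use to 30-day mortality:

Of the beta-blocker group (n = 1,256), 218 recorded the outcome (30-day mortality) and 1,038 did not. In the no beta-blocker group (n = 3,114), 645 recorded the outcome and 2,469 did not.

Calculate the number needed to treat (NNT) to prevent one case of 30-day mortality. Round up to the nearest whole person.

30

Risk in treated group = 218/1256 = 0.17357; risk in control = 645/3114 = 0.20713.
Absolute risk reduction = 0.20713 − 0.17357 = 0.03356
NNT = 1 / ARR = 1 / 0.03356 = 29.795 → round up → 30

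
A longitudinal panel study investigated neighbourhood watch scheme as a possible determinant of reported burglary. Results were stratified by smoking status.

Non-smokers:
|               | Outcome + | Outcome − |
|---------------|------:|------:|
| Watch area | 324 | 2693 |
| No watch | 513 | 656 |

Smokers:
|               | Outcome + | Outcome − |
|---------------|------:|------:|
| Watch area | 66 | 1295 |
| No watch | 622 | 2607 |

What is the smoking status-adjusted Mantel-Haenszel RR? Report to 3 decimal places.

0.247

RR_MH = Σ(aᵢ·n₀ᵢ/nᵢ) / Σ(cᵢ·n₁ᵢ/nᵢ), with n₁ᵢ = aᵢ+bᵢ (exposed), n₀ᵢ = cᵢ+dᵢ (unexposed), nᵢ = n₁ᵢ+n₀ᵢ.
Stratum 1 (Non-smokers): n₁ = 3017, n₀ = 1169, n = 4186; a·n₀/n = 324·1169/4186 = 90.4816; c·n₁/n = 513·3017/4186 = 369.7375
Stratum 2 (Smokers): n₁ = 1361, n₀ = 3229, n = 4590; a·n₀/n = 66·3229/4590 = 46.4301; c·n₁/n = 622·1361/4590 = 184.4318
RR_MH = (90.4816 + 46.4301) / (369.7375 + 184.4318) = 136.9117 / 554.1693 = 0.24706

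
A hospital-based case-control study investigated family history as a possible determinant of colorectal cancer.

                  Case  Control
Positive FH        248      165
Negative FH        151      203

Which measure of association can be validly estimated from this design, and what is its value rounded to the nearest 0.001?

Cells: a = 248, b = 165, c = 151, d = 203.
This is a hospital-based case-control study: participants were sampled on outcome status, so risks in the source population cannot be estimated directly — relative risk is not valid here. The odds ratio is the appropriate measure.
OR = (a·d)/(b·c) = (248 × 203) / (165 × 151) = 50344 / 24915 = 2.02063

2.021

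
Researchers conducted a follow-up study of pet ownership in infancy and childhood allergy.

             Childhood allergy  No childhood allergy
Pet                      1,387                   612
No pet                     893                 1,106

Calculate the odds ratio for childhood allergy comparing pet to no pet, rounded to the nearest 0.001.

2.807

Cells: a = 1387, b = 612, c = 893, d = 1106.
OR = (a·d)/(b·c) = (1387 × 1106) / (612 × 893) = 1534022 / 546516 = 2.80691
The odds of childhood allergy are about 2.81 times as high in the pet group.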